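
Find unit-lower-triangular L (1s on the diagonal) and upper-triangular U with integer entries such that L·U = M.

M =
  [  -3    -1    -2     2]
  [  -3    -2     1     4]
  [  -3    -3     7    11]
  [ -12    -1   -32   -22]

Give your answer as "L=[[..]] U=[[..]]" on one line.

  r1 -= 1·r0 → [0,-1,3,2]
  r2 -= 1·r0 → [0,-2,9,9]
  r3 -= 4·r0 → [0,3,-24,-30]
  r2 -= 2·r1 → [0,0,3,5]
  r3 -= -3·r1 → [0,0,-15,-24]
  r3 -= -5·r2 → [0,0,0,1]

L=[[1,0,0,0],[1,1,0,0],[1,2,1,0],[4,-3,-5,1]] U=[[-3,-1,-2,2],[0,-1,3,2],[0,0,3,5],[0,0,0,1]]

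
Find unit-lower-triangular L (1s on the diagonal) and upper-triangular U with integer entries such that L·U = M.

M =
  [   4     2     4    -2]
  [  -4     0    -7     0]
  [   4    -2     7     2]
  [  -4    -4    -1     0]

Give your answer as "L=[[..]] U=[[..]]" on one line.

  r1 -= -1·r0 → [0,2,-3,-2]
  r2 -= 1·r0 → [0,-4,3,4]
  r3 -= -1·r0 → [0,-2,3,-2]
  r2 -= -2·r1 → [0,0,-3,0]
  r3 -= -1·r1 → [0,0,0,-4]
  r3 -= 0·r2 → [0,0,0,-4]

L=[[1,0,0,0],[-1,1,0,0],[1,-2,1,0],[-1,-1,0,1]] U=[[4,2,4,-2],[0,2,-3,-2],[0,0,-3,0],[0,0,0,-4]]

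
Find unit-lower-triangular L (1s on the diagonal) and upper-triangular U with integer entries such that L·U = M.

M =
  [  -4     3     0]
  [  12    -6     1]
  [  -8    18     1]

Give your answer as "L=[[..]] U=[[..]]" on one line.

  R1 -= -3·R0 → [0,3,1]
  R2 -= 2·R0 → [0,12,1]
  R2 -= 4·R1 → [0,0,-3]

L=[[1,0,0],[-3,1,0],[2,4,1]] U=[[-4,3,0],[0,3,1],[0,0,-3]]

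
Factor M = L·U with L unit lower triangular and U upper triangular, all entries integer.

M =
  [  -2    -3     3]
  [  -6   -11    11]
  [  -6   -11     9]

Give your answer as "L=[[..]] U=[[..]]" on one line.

L=[[1,0,0],[3,1,0],[3,1,1]] U=[[-2,-3,3],[0,-2,2],[0,0,-2]]

  r1 -= 3·r0 → [0,-2,2]
  r2 -= 3·r0 → [0,-2,0]
  r2 -= 1·r1 → [0,0,-2]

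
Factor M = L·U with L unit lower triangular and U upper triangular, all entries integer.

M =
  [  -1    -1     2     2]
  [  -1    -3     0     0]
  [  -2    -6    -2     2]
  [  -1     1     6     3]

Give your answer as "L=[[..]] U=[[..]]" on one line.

  R1 -= 1·R0 → [0,-2,-2,-2]
  R2 -= 2·R0 → [0,-4,-6,-2]
  R3 -= 1·R0 → [0,2,4,1]
  R2 -= 2·R1 → [0,0,-2,2]
  R3 -= -1·R1 → [0,0,2,-1]
  R3 -= -1·R2 → [0,0,0,1]

L=[[1,0,0,0],[1,1,0,0],[2,2,1,0],[1,-1,-1,1]] U=[[-1,-1,2,2],[0,-2,-2,-2],[0,0,-2,2],[0,0,0,1]]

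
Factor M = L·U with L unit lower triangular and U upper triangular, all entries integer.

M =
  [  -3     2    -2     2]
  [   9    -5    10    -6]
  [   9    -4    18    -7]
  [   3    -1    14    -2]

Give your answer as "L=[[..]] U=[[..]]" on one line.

L=[[1,0,0,0],[-3,1,0,0],[-3,2,1,0],[-1,1,2,1]] U=[[-3,2,-2,2],[0,1,4,0],[0,0,4,-1],[0,0,0,2]]

  row1 -= -3·row0 → [0,1,4,0]
  row2 -= -3·row0 → [0,2,12,-1]
  row3 -= -1·row0 → [0,1,12,0]
  row2 -= 2·row1 → [0,0,4,-1]
  row3 -= 1·row1 → [0,0,8,0]
  row3 -= 2·row2 → [0,0,0,2]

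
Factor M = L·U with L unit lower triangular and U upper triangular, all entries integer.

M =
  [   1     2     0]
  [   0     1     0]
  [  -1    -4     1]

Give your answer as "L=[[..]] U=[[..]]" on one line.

L=[[1,0,0],[0,1,0],[-1,-2,1]] U=[[1,2,0],[0,1,0],[0,0,1]]

  row1 -= 0·row0 → [0,1,0]
  row2 -= -1·row0 → [0,-2,1]
  row2 -= -2·row1 → [0,0,1]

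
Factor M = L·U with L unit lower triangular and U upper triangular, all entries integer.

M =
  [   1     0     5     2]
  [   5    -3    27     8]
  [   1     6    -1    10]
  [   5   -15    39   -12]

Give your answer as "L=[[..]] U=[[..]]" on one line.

L=[[1,0,0,0],[5,1,0,0],[1,-2,1,0],[5,5,-2,1]] U=[[1,0,5,2],[0,-3,2,-2],[0,0,-2,4],[0,0,0,-4]]

  r1 -= 5·r0 → [0,-3,2,-2]
  r2 -= 1·r0 → [0,6,-6,8]
  r3 -= 5·r0 → [0,-15,14,-22]
  r2 -= -2·r1 → [0,0,-2,4]
  r3 -= 5·r1 → [0,0,4,-12]
  r3 -= -2·r2 → [0,0,0,-4]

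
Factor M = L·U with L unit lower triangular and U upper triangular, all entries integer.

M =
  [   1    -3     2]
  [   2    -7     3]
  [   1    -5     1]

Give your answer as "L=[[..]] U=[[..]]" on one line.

  row1 -= 2·row0 → [0,-1,-1]
  row2 -= 1·row0 → [0,-2,-1]
  row2 -= 2·row1 → [0,0,1]

L=[[1,0,0],[2,1,0],[1,2,1]] U=[[1,-3,2],[0,-1,-1],[0,0,1]]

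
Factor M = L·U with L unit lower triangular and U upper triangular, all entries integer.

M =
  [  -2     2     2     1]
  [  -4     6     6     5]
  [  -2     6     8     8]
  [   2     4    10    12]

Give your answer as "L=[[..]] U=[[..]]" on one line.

  row1 -= 2·row0 → [0,2,2,3]
  row2 -= 1·row0 → [0,4,6,7]
  row3 -= -1·row0 → [0,6,12,13]
  row2 -= 2·row1 → [0,0,2,1]
  row3 -= 3·row1 → [0,0,6,4]
  row3 -= 3·row2 → [0,0,0,1]

L=[[1,0,0,0],[2,1,0,0],[1,2,1,0],[-1,3,3,1]] U=[[-2,2,2,1],[0,2,2,3],[0,0,2,1],[0,0,0,1]]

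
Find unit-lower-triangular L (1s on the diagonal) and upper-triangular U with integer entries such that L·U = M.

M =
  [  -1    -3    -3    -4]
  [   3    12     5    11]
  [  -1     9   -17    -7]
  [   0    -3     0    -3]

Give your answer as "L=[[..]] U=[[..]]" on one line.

  row1 -= -3·row0 → [0,3,-4,-1]
  row2 -= 1·row0 → [0,12,-14,-3]
  row3 -= 0·row0 → [0,-3,0,-3]
  row2 -= 4·row1 → [0,0,2,1]
  row3 -= -1·row1 → [0,0,-4,-4]
  row3 -= -2·row2 → [0,0,0,-2]

L=[[1,0,0,0],[-3,1,0,0],[1,4,1,0],[0,-1,-2,1]] U=[[-1,-3,-3,-4],[0,3,-4,-1],[0,0,2,1],[0,0,0,-2]]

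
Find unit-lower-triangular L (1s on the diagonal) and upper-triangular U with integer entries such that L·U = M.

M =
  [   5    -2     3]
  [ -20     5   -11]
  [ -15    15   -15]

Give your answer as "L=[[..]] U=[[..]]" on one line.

  r1 -= -4·r0 → [0,-3,1]
  r2 -= -3·r0 → [0,9,-6]
  r2 -= -3·r1 → [0,0,-3]

L=[[1,0,0],[-4,1,0],[-3,-3,1]] U=[[5,-2,3],[0,-3,1],[0,0,-3]]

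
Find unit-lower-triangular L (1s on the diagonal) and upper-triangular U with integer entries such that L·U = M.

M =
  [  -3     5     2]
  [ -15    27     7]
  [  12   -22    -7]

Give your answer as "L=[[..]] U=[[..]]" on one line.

L=[[1,0,0],[5,1,0],[-4,-1,1]] U=[[-3,5,2],[0,2,-3],[0,0,-2]]

  R1 -= 5·R0 → [0,2,-3]
  R2 -= -4·R0 → [0,-2,1]
  R2 -= -1·R1 → [0,0,-2]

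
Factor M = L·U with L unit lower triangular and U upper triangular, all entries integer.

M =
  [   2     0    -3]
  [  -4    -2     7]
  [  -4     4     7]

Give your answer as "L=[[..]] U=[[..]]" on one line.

  r1 -= -2·r0 → [0,-2,1]
  r2 -= -2·r0 → [0,4,1]
  r2 -= -2·r1 → [0,0,3]

L=[[1,0,0],[-2,1,0],[-2,-2,1]] U=[[2,0,-3],[0,-2,1],[0,0,3]]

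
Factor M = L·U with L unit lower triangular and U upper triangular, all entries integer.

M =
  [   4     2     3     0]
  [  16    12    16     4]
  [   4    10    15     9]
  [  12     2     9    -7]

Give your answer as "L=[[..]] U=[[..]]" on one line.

  row1 -= 4·row0 → [0,4,4,4]
  row2 -= 1·row0 → [0,8,12,9]
  row3 -= 3·row0 → [0,-4,0,-7]
  row2 -= 2·row1 → [0,0,4,1]
  row3 -= -1·row1 → [0,0,4,-3]
  row3 -= 1·row2 → [0,0,0,-4]

L=[[1,0,0,0],[4,1,0,0],[1,2,1,0],[3,-1,1,1]] U=[[4,2,3,0],[0,4,4,4],[0,0,4,1],[0,0,0,-4]]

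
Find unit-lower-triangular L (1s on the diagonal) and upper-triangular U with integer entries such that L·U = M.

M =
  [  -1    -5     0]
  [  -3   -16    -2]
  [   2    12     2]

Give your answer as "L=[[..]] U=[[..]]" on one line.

L=[[1,0,0],[3,1,0],[-2,-2,1]] U=[[-1,-5,0],[0,-1,-2],[0,0,-2]]

  R1 -= 3·R0 → [0,-1,-2]
  R2 -= -2·R0 → [0,2,2]
  R2 -= -2·R1 → [0,0,-2]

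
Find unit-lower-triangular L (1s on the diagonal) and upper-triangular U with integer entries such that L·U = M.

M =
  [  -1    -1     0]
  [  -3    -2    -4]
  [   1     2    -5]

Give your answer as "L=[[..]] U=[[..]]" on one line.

L=[[1,0,0],[3,1,0],[-1,1,1]] U=[[-1,-1,0],[0,1,-4],[0,0,-1]]

  R1 -= 3·R0 → [0,1,-4]
  R2 -= -1·R0 → [0,1,-5]
  R2 -= 1·R1 → [0,0,-1]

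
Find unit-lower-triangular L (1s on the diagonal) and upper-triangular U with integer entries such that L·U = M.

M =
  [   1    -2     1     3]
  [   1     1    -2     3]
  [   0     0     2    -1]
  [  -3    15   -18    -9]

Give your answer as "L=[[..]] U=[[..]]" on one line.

  row1 -= 1·row0 → [0,3,-3,0]
  row2 -= 0·row0 → [0,0,2,-1]
  row3 -= -3·row0 → [0,9,-15,0]
  row2 -= 0·row1 → [0,0,2,-1]
  row3 -= 3·row1 → [0,0,-6,0]
  row3 -= -3·row2 → [0,0,0,-3]

L=[[1,0,0,0],[1,1,0,0],[0,0,1,0],[-3,3,-3,1]] U=[[1,-2,1,3],[0,3,-3,0],[0,0,2,-1],[0,0,0,-3]]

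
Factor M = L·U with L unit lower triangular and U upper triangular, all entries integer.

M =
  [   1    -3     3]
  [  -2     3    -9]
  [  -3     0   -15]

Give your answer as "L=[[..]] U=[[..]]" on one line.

L=[[1,0,0],[-2,1,0],[-3,3,1]] U=[[1,-3,3],[0,-3,-3],[0,0,3]]

  row1 -= -2·row0 → [0,-3,-3]
  row2 -= -3·row0 → [0,-9,-6]
  row2 -= 3·row1 → [0,0,3]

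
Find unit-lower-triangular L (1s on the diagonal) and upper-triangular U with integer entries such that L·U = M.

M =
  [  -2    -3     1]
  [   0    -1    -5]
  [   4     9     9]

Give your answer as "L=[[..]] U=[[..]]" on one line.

L=[[1,0,0],[0,1,0],[-2,-3,1]] U=[[-2,-3,1],[0,-1,-5],[0,0,-4]]

  r1 -= 0·r0 → [0,-1,-5]
  r2 -= -2·r0 → [0,3,11]
  r2 -= -3·r1 → [0,0,-4]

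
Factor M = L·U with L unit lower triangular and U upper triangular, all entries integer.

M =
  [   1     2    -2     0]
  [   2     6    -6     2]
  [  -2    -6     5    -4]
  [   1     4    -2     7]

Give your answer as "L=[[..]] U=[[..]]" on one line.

  R1 -= 2·R0 → [0,2,-2,2]
  R2 -= -2·R0 → [0,-2,1,-4]
  R3 -= 1·R0 → [0,2,0,7]
  R2 -= -1·R1 → [0,0,-1,-2]
  R3 -= 1·R1 → [0,0,2,5]
  R3 -= -2·R2 → [0,0,0,1]

L=[[1,0,0,0],[2,1,0,0],[-2,-1,1,0],[1,1,-2,1]] U=[[1,2,-2,0],[0,2,-2,2],[0,0,-1,-2],[0,0,0,1]]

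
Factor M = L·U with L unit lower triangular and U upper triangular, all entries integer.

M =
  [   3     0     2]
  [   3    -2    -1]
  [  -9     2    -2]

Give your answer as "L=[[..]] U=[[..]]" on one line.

  r1 -= 1·r0 → [0,-2,-3]
  r2 -= -3·r0 → [0,2,4]
  r2 -= -1·r1 → [0,0,1]

L=[[1,0,0],[1,1,0],[-3,-1,1]] U=[[3,0,2],[0,-2,-3],[0,0,1]]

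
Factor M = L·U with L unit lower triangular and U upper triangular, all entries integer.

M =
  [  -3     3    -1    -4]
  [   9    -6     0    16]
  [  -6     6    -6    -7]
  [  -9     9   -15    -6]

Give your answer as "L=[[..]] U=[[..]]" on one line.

L=[[1,0,0,0],[-3,1,0,0],[2,0,1,0],[3,0,3,1]] U=[[-3,3,-1,-4],[0,3,-3,4],[0,0,-4,1],[0,0,0,3]]

  row1 -= -3·row0 → [0,3,-3,4]
  row2 -= 2·row0 → [0,0,-4,1]
  row3 -= 3·row0 → [0,0,-12,6]
  row2 -= 0·row1 → [0,0,-4,1]
  row3 -= 0·row1 → [0,0,-12,6]
  row3 -= 3·row2 → [0,0,0,3]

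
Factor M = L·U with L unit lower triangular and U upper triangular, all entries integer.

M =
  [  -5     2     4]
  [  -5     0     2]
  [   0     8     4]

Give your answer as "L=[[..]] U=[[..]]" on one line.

L=[[1,0,0],[1,1,0],[0,-4,1]] U=[[-5,2,4],[0,-2,-2],[0,0,-4]]

  row1 -= 1·row0 → [0,-2,-2]
  row2 -= 0·row0 → [0,8,4]
  row2 -= -4·row1 → [0,0,-4]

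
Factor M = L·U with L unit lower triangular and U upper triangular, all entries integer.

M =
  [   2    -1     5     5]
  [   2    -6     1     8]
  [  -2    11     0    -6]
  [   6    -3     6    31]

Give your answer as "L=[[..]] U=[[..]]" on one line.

L=[[1,0,0,0],[1,1,0,0],[-1,-2,1,0],[3,0,3,1]] U=[[2,-1,5,5],[0,-5,-4,3],[0,0,-3,5],[0,0,0,1]]

  row1 -= 1·row0 → [0,-5,-4,3]
  row2 -= -1·row0 → [0,10,5,-1]
  row3 -= 3·row0 → [0,0,-9,16]
  row2 -= -2·row1 → [0,0,-3,5]
  row3 -= 0·row1 → [0,0,-9,16]
  row3 -= 3·row2 → [0,0,0,1]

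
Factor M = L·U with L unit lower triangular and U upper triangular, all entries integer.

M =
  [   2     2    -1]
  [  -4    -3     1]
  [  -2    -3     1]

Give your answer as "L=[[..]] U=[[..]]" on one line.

L=[[1,0,0],[-2,1,0],[-1,-1,1]] U=[[2,2,-1],[0,1,-1],[0,0,-1]]

  r1 -= -2·r0 → [0,1,-1]
  r2 -= -1·r0 → [0,-1,0]
  r2 -= -1·r1 → [0,0,-1]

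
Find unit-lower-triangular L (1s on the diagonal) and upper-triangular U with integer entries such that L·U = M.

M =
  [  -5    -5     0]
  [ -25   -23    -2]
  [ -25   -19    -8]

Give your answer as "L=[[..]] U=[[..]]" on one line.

  r1 -= 5·r0 → [0,2,-2]
  r2 -= 5·r0 → [0,6,-8]
  r2 -= 3·r1 → [0,0,-2]

L=[[1,0,0],[5,1,0],[5,3,1]] U=[[-5,-5,0],[0,2,-2],[0,0,-2]]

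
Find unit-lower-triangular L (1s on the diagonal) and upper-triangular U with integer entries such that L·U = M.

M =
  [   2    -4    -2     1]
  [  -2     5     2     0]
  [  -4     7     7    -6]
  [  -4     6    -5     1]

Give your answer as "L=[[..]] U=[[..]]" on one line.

  r1 -= -1·r0 → [0,1,0,1]
  r2 -= -2·r0 → [0,-1,3,-4]
  r3 -= -2·r0 → [0,-2,-9,3]
  r2 -= -1·r1 → [0,0,3,-3]
  r3 -= -2·r1 → [0,0,-9,5]
  r3 -= -3·r2 → [0,0,0,-4]

L=[[1,0,0,0],[-1,1,0,0],[-2,-1,1,0],[-2,-2,-3,1]] U=[[2,-4,-2,1],[0,1,0,1],[0,0,3,-3],[0,0,0,-4]]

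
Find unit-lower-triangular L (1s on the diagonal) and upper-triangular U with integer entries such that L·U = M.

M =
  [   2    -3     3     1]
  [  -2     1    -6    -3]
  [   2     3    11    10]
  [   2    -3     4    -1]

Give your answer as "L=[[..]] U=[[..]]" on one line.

L=[[1,0,0,0],[-1,1,0,0],[1,-3,1,0],[1,0,-1,1]] U=[[2,-3,3,1],[0,-2,-3,-2],[0,0,-1,3],[0,0,0,1]]

  r1 -= -1·r0 → [0,-2,-3,-2]
  r2 -= 1·r0 → [0,6,8,9]
  r3 -= 1·r0 → [0,0,1,-2]
  r2 -= -3·r1 → [0,0,-1,3]
  r3 -= 0·r1 → [0,0,1,-2]
  r3 -= -1·r2 → [0,0,0,1]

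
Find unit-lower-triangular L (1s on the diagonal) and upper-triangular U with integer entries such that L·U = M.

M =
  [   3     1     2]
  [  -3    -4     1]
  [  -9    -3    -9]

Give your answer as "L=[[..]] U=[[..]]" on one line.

  row1 -= -1·row0 → [0,-3,3]
  row2 -= -3·row0 → [0,0,-3]
  row2 -= 0·row1 → [0,0,-3]

L=[[1,0,0],[-1,1,0],[-3,0,1]] U=[[3,1,2],[0,-3,3],[0,0,-3]]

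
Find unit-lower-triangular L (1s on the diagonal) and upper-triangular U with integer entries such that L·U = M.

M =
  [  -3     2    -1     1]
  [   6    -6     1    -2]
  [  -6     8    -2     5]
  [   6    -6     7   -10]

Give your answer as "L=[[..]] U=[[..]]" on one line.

L=[[1,0,0,0],[-2,1,0,0],[2,-2,1,0],[-2,1,-3,1]] U=[[-3,2,-1,1],[0,-2,-1,0],[0,0,-2,3],[0,0,0,1]]

  row1 -= -2·row0 → [0,-2,-1,0]
  row2 -= 2·row0 → [0,4,0,3]
  row3 -= -2·row0 → [0,-2,5,-8]
  row2 -= -2·row1 → [0,0,-2,3]
  row3 -= 1·row1 → [0,0,6,-8]
  row3 -= -3·row2 → [0,0,0,1]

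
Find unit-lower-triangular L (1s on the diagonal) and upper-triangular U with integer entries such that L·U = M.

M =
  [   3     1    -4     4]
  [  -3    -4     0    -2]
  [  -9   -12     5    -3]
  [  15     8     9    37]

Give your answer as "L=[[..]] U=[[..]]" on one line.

L=[[1,0,0,0],[-1,1,0,0],[-3,3,1,0],[5,-1,5,1]] U=[[3,1,-4,4],[0,-3,-4,2],[0,0,5,3],[0,0,0,4]]

  R1 -= -1·R0 → [0,-3,-4,2]
  R2 -= -3·R0 → [0,-9,-7,9]
  R3 -= 5·R0 → [0,3,29,17]
  R2 -= 3·R1 → [0,0,5,3]
  R3 -= -1·R1 → [0,0,25,19]
  R3 -= 5·R2 → [0,0,0,4]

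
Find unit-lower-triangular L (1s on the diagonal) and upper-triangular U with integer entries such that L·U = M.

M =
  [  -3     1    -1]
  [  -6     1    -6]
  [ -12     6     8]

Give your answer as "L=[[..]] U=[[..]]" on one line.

  row1 -= 2·row0 → [0,-1,-4]
  row2 -= 4·row0 → [0,2,12]
  row2 -= -2·row1 → [0,0,4]

L=[[1,0,0],[2,1,0],[4,-2,1]] U=[[-3,1,-1],[0,-1,-4],[0,0,4]]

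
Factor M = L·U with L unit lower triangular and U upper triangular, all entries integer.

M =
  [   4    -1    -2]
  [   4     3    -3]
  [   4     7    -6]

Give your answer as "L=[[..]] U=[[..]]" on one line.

  r1 -= 1·r0 → [0,4,-1]
  r2 -= 1·r0 → [0,8,-4]
  r2 -= 2·r1 → [0,0,-2]

L=[[1,0,0],[1,1,0],[1,2,1]] U=[[4,-1,-2],[0,4,-1],[0,0,-2]]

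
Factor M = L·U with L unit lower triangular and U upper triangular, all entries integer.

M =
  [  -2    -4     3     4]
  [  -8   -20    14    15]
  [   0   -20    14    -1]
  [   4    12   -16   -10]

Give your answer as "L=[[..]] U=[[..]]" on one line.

L=[[1,0,0,0],[4,1,0,0],[0,5,1,0],[-2,-1,-2,1]] U=[[-2,-4,3,4],[0,-4,2,-1],[0,0,4,4],[0,0,0,5]]

  row1 -= 4·row0 → [0,-4,2,-1]
  row2 -= 0·row0 → [0,-20,14,-1]
  row3 -= -2·row0 → [0,4,-10,-2]
  row2 -= 5·row1 → [0,0,4,4]
  row3 -= -1·row1 → [0,0,-8,-3]
  row3 -= -2·row2 → [0,0,0,5]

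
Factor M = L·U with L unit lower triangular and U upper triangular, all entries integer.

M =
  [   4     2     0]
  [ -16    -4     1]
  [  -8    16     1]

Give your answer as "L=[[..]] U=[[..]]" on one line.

  row1 -= -4·row0 → [0,4,1]
  row2 -= -2·row0 → [0,20,1]
  row2 -= 5·row1 → [0,0,-4]

L=[[1,0,0],[-4,1,0],[-2,5,1]] U=[[4,2,0],[0,4,1],[0,0,-4]]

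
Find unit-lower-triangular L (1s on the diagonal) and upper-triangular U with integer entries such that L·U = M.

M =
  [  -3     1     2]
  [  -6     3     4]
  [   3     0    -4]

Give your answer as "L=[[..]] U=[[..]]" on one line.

  R1 -= 2·R0 → [0,1,0]
  R2 -= -1·R0 → [0,1,-2]
  R2 -= 1·R1 → [0,0,-2]

L=[[1,0,0],[2,1,0],[-1,1,1]] U=[[-3,1,2],[0,1,0],[0,0,-2]]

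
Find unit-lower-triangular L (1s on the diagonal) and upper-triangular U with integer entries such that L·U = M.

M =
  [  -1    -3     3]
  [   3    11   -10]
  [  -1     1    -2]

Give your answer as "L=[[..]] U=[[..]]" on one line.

  row1 -= -3·row0 → [0,2,-1]
  row2 -= 1·row0 → [0,4,-5]
  row2 -= 2·row1 → [0,0,-3]

L=[[1,0,0],[-3,1,0],[1,2,1]] U=[[-1,-3,3],[0,2,-1],[0,0,-3]]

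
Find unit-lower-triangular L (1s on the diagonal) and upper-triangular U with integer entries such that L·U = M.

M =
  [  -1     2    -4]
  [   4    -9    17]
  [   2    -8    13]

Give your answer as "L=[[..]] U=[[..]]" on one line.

  row1 -= -4·row0 → [0,-1,1]
  row2 -= -2·row0 → [0,-4,5]
  row2 -= 4·row1 → [0,0,1]

L=[[1,0,0],[-4,1,0],[-2,4,1]] U=[[-1,2,-4],[0,-1,1],[0,0,1]]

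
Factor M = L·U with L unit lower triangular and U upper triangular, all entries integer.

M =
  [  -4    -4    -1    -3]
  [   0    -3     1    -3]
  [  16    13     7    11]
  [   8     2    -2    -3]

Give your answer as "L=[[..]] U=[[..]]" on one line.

  r1 -= 0·r0 → [0,-3,1,-3]
  r2 -= -4·r0 → [0,-3,3,-1]
  r3 -= -2·r0 → [0,-6,-4,-9]
  r2 -= 1·r1 → [0,0,2,2]
  r3 -= 2·r1 → [0,0,-6,-3]
  r3 -= -3·r2 → [0,0,0,3]

L=[[1,0,0,0],[0,1,0,0],[-4,1,1,0],[-2,2,-3,1]] U=[[-4,-4,-1,-3],[0,-3,1,-3],[0,0,2,2],[0,0,0,3]]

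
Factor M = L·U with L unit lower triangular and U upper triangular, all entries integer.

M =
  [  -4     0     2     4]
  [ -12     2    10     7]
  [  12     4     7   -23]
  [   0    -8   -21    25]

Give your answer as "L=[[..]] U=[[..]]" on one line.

  r1 -= 3·r0 → [0,2,4,-5]
  r2 -= -3·r0 → [0,4,13,-11]
  r3 -= 0·r0 → [0,-8,-21,25]
  r2 -= 2·r1 → [0,0,5,-1]
  r3 -= -4·r1 → [0,0,-5,5]
  r3 -= -1·r2 → [0,0,0,4]

L=[[1,0,0,0],[3,1,0,0],[-3,2,1,0],[0,-4,-1,1]] U=[[-4,0,2,4],[0,2,4,-5],[0,0,5,-1],[0,0,0,4]]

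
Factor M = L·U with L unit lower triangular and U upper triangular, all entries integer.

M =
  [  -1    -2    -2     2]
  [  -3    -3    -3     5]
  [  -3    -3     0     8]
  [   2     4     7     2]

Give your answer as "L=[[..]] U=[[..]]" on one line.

L=[[1,0,0,0],[3,1,0,0],[3,1,1,0],[-2,0,1,1]] U=[[-1,-2,-2,2],[0,3,3,-1],[0,0,3,3],[0,0,0,3]]

  r1 -= 3·r0 → [0,3,3,-1]
  r2 -= 3·r0 → [0,3,6,2]
  r3 -= -2·r0 → [0,0,3,6]
  r2 -= 1·r1 → [0,0,3,3]
  r3 -= 0·r1 → [0,0,3,6]
  r3 -= 1·r2 → [0,0,0,3]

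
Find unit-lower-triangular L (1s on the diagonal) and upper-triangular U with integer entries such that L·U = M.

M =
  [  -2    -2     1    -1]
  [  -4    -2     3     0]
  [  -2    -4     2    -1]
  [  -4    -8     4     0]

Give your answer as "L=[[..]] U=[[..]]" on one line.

L=[[1,0,0,0],[2,1,0,0],[1,-1,1,0],[2,-2,2,1]] U=[[-2,-2,1,-1],[0,2,1,2],[0,0,2,2],[0,0,0,2]]

  R1 -= 2·R0 → [0,2,1,2]
  R2 -= 1·R0 → [0,-2,1,0]
  R3 -= 2·R0 → [0,-4,2,2]
  R2 -= -1·R1 → [0,0,2,2]
  R3 -= -2·R1 → [0,0,4,6]
  R3 -= 2·R2 → [0,0,0,2]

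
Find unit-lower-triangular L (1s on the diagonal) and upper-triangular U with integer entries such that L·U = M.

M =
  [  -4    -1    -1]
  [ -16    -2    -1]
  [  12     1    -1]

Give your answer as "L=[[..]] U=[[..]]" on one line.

L=[[1,0,0],[4,1,0],[-3,-1,1]] U=[[-4,-1,-1],[0,2,3],[0,0,-1]]

  row1 -= 4·row0 → [0,2,3]
  row2 -= -3·row0 → [0,-2,-4]
  row2 -= -1·row1 → [0,0,-1]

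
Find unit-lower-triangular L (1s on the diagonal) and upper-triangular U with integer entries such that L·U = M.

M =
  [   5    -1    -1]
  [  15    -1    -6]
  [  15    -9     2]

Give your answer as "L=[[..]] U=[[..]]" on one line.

  r1 -= 3·r0 → [0,2,-3]
  r2 -= 3·r0 → [0,-6,5]
  r2 -= -3·r1 → [0,0,-4]

L=[[1,0,0],[3,1,0],[3,-3,1]] U=[[5,-1,-1],[0,2,-3],[0,0,-4]]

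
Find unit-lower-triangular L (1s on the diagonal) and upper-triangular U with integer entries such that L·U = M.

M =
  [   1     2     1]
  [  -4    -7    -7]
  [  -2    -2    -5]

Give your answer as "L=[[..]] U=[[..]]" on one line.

L=[[1,0,0],[-4,1,0],[-2,2,1]] U=[[1,2,1],[0,1,-3],[0,0,3]]

  R1 -= -4·R0 → [0,1,-3]
  R2 -= -2·R0 → [0,2,-3]
  R2 -= 2·R1 → [0,0,3]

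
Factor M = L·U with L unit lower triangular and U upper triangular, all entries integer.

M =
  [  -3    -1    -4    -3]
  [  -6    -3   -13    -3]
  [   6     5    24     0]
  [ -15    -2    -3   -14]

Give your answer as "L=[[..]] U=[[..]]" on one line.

L=[[1,0,0,0],[2,1,0,0],[-2,-3,1,0],[5,-3,2,1]] U=[[-3,-1,-4,-3],[0,-1,-5,3],[0,0,1,3],[0,0,0,4]]

  R1 -= 2·R0 → [0,-1,-5,3]
  R2 -= -2·R0 → [0,3,16,-6]
  R3 -= 5·R0 → [0,3,17,1]
  R2 -= -3·R1 → [0,0,1,3]
  R3 -= -3·R1 → [0,0,2,10]
  R3 -= 2·R2 → [0,0,0,4]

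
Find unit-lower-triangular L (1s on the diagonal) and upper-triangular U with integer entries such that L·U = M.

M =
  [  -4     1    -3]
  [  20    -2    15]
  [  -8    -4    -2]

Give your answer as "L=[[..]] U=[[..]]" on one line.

L=[[1,0,0],[-5,1,0],[2,-2,1]] U=[[-4,1,-3],[0,3,0],[0,0,4]]

  R1 -= -5·R0 → [0,3,0]
  R2 -= 2·R0 → [0,-6,4]
  R2 -= -2·R1 → [0,0,4]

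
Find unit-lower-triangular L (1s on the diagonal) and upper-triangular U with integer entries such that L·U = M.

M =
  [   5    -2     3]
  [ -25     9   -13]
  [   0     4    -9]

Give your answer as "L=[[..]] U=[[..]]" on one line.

L=[[1,0,0],[-5,1,0],[0,-4,1]] U=[[5,-2,3],[0,-1,2],[0,0,-1]]

  row1 -= -5·row0 → [0,-1,2]
  row2 -= 0·row0 → [0,4,-9]
  row2 -= -4·row1 → [0,0,-1]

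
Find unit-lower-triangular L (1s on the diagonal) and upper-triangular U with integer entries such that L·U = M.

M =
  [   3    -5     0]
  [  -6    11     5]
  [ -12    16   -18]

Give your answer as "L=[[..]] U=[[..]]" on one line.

  row1 -= -2·row0 → [0,1,5]
  row2 -= -4·row0 → [0,-4,-18]
  row2 -= -4·row1 → [0,0,2]

L=[[1,0,0],[-2,1,0],[-4,-4,1]] U=[[3,-5,0],[0,1,5],[0,0,2]]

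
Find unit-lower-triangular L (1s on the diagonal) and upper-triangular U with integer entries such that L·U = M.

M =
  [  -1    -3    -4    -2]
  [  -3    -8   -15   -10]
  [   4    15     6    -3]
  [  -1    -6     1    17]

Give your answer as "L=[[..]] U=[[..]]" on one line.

  R1 -= 3·R0 → [0,1,-3,-4]
  R2 -= -4·R0 → [0,3,-10,-11]
  R3 -= 1·R0 → [0,-3,5,19]
  R2 -= 3·R1 → [0,0,-1,1]
  R3 -= -3·R1 → [0,0,-4,7]
  R3 -= 4·R2 → [0,0,0,3]

L=[[1,0,0,0],[3,1,0,0],[-4,3,1,0],[1,-3,4,1]] U=[[-1,-3,-4,-2],[0,1,-3,-4],[0,0,-1,1],[0,0,0,3]]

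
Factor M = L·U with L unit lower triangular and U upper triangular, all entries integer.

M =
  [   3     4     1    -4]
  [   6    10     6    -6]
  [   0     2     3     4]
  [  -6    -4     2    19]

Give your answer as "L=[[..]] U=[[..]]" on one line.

L=[[1,0,0,0],[2,1,0,0],[0,1,1,0],[-2,2,4,1]] U=[[3,4,1,-4],[0,2,4,2],[0,0,-1,2],[0,0,0,-1]]

  row1 -= 2·row0 → [0,2,4,2]
  row2 -= 0·row0 → [0,2,3,4]
  row3 -= -2·row0 → [0,4,4,11]
  row2 -= 1·row1 → [0,0,-1,2]
  row3 -= 2·row1 → [0,0,-4,7]
  row3 -= 4·row2 → [0,0,0,-1]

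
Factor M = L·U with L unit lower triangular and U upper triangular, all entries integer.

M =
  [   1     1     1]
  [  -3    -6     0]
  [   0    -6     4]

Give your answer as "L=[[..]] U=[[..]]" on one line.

L=[[1,0,0],[-3,1,0],[0,2,1]] U=[[1,1,1],[0,-3,3],[0,0,-2]]

  row1 -= -3·row0 → [0,-3,3]
  row2 -= 0·row0 → [0,-6,4]
  row2 -= 2·row1 → [0,0,-2]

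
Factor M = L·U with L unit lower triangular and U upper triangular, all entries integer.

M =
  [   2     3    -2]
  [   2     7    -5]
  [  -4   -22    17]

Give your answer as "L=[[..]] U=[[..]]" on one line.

L=[[1,0,0],[1,1,0],[-2,-4,1]] U=[[2,3,-2],[0,4,-3],[0,0,1]]

  r1 -= 1·r0 → [0,4,-3]
  r2 -= -2·r0 → [0,-16,13]
  r2 -= -4·r1 → [0,0,1]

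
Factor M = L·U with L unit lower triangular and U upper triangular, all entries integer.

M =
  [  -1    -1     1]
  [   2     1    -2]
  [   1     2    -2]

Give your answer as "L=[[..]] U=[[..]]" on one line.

  row1 -= -2·row0 → [0,-1,0]
  row2 -= -1·row0 → [0,1,-1]
  row2 -= -1·row1 → [0,0,-1]

L=[[1,0,0],[-2,1,0],[-1,-1,1]] U=[[-1,-1,1],[0,-1,0],[0,0,-1]]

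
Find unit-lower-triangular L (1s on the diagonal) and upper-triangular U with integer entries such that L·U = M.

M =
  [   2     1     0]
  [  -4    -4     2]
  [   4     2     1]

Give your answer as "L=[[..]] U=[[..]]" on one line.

  r1 -= -2·r0 → [0,-2,2]
  r2 -= 2·r0 → [0,0,1]
  r2 -= 0·r1 → [0,0,1]

L=[[1,0,0],[-2,1,0],[2,0,1]] U=[[2,1,0],[0,-2,2],[0,0,1]]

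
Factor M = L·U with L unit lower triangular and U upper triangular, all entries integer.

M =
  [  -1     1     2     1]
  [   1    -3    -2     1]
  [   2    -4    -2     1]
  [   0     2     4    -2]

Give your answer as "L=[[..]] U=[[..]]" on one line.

L=[[1,0,0,0],[-1,1,0,0],[-2,1,1,0],[0,-1,2,1]] U=[[-1,1,2,1],[0,-2,0,2],[0,0,2,1],[0,0,0,-2]]

  row1 -= -1·row0 → [0,-2,0,2]
  row2 -= -2·row0 → [0,-2,2,3]
  row3 -= 0·row0 → [0,2,4,-2]
  row2 -= 1·row1 → [0,0,2,1]
  row3 -= -1·row1 → [0,0,4,0]
  row3 -= 2·row2 → [0,0,0,-2]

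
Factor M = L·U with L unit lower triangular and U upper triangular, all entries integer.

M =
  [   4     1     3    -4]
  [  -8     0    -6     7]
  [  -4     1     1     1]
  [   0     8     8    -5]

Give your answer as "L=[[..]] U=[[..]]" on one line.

  row1 -= -2·row0 → [0,2,0,-1]
  row2 -= -1·row0 → [0,2,4,-3]
  row3 -= 0·row0 → [0,8,8,-5]
  row2 -= 1·row1 → [0,0,4,-2]
  row3 -= 4·row1 → [0,0,8,-1]
  row3 -= 2·row2 → [0,0,0,3]

L=[[1,0,0,0],[-2,1,0,0],[-1,1,1,0],[0,4,2,1]] U=[[4,1,3,-4],[0,2,0,-1],[0,0,4,-2],[0,0,0,3]]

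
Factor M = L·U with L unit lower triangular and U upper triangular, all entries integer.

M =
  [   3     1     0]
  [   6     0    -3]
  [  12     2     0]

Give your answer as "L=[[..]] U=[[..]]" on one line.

  row1 -= 2·row0 → [0,-2,-3]
  row2 -= 4·row0 → [0,-2,0]
  row2 -= 1·row1 → [0,0,3]

L=[[1,0,0],[2,1,0],[4,1,1]] U=[[3,1,0],[0,-2,-3],[0,0,3]]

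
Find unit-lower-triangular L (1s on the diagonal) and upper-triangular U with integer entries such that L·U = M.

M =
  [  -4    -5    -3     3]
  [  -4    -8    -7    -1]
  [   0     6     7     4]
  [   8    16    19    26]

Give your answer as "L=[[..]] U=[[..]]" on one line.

L=[[1,0,0,0],[1,1,0,0],[0,-2,1,0],[-2,-2,-5,1]] U=[[-4,-5,-3,3],[0,-3,-4,-4],[0,0,-1,-4],[0,0,0,4]]

  row1 -= 1·row0 → [0,-3,-4,-4]
  row2 -= 0·row0 → [0,6,7,4]
  row3 -= -2·row0 → [0,6,13,32]
  row2 -= -2·row1 → [0,0,-1,-4]
  row3 -= -2·row1 → [0,0,5,24]
  row3 -= -5·row2 → [0,0,0,4]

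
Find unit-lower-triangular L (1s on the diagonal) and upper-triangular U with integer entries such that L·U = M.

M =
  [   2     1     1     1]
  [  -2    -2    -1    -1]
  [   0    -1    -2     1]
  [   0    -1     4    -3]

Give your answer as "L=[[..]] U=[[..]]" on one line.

  r1 -= -1·r0 → [0,-1,0,0]
  r2 -= 0·r0 → [0,-1,-2,1]
  r3 -= 0·r0 → [0,-1,4,-3]
  r2 -= 1·r1 → [0,0,-2,1]
  r3 -= 1·r1 → [0,0,4,-3]
  r3 -= -2·r2 → [0,0,0,-1]

L=[[1,0,0,0],[-1,1,0,0],[0,1,1,0],[0,1,-2,1]] U=[[2,1,1,1],[0,-1,0,0],[0,0,-2,1],[0,0,0,-1]]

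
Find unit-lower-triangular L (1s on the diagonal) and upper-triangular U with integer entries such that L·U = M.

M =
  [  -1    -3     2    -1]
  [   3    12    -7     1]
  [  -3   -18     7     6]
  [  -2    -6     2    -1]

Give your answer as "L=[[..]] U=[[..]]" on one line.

  r1 -= -3·r0 → [0,3,-1,-2]
  r2 -= 3·r0 → [0,-9,1,9]
  r3 -= 2·r0 → [0,0,-2,1]
  r2 -= -3·r1 → [0,0,-2,3]
  r3 -= 0·r1 → [0,0,-2,1]
  r3 -= 1·r2 → [0,0,0,-2]

L=[[1,0,0,0],[-3,1,0,0],[3,-3,1,0],[2,0,1,1]] U=[[-1,-3,2,-1],[0,3,-1,-2],[0,0,-2,3],[0,0,0,-2]]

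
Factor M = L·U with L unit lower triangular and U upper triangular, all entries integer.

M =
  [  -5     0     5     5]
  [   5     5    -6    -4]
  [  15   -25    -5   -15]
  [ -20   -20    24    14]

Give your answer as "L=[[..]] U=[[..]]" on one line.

L=[[1,0,0,0],[-1,1,0,0],[-3,-5,1,0],[4,-4,0,1]] U=[[-5,0,5,5],[0,5,-1,1],[0,0,5,5],[0,0,0,-2]]

  R1 -= -1·R0 → [0,5,-1,1]
  R2 -= -3·R0 → [0,-25,10,0]
  R3 -= 4·R0 → [0,-20,4,-6]
  R2 -= -5·R1 → [0,0,5,5]
  R3 -= -4·R1 → [0,0,0,-2]
  R3 -= 0·R2 → [0,0,0,-2]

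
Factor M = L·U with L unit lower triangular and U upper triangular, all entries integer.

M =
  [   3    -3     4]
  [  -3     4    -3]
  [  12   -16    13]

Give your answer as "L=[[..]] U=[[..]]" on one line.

L=[[1,0,0],[-1,1,0],[4,-4,1]] U=[[3,-3,4],[0,1,1],[0,0,1]]

  row1 -= -1·row0 → [0,1,1]
  row2 -= 4·row0 → [0,-4,-3]
  row2 -= -4·row1 → [0,0,1]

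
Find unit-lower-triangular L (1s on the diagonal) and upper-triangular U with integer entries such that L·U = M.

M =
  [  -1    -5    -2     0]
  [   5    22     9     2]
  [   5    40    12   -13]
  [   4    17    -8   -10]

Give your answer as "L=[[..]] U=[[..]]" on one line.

  r1 -= -5·r0 → [0,-3,-1,2]
  r2 -= -5·r0 → [0,15,2,-13]
  r3 -= -4·r0 → [0,-3,-16,-10]
  r2 -= -5·r1 → [0,0,-3,-3]
  r3 -= 1·r1 → [0,0,-15,-12]
  r3 -= 5·r2 → [0,0,0,3]

L=[[1,0,0,0],[-5,1,0,0],[-5,-5,1,0],[-4,1,5,1]] U=[[-1,-5,-2,0],[0,-3,-1,2],[0,0,-3,-3],[0,0,0,3]]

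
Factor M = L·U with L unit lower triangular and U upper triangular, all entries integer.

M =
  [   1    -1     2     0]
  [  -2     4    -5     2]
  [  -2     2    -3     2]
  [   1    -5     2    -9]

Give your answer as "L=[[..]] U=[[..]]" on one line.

  r1 -= -2·r0 → [0,2,-1,2]
  r2 -= -2·r0 → [0,0,1,2]
  r3 -= 1·r0 → [0,-4,0,-9]
  r2 -= 0·r1 → [0,0,1,2]
  r3 -= -2·r1 → [0,0,-2,-5]
  r3 -= -2·r2 → [0,0,0,-1]

L=[[1,0,0,0],[-2,1,0,0],[-2,0,1,0],[1,-2,-2,1]] U=[[1,-1,2,0],[0,2,-1,2],[0,0,1,2],[0,0,0,-1]]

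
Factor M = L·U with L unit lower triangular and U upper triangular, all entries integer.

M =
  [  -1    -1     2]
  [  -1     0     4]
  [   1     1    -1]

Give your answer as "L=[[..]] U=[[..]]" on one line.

L=[[1,0,0],[1,1,0],[-1,0,1]] U=[[-1,-1,2],[0,1,2],[0,0,1]]

  row1 -= 1·row0 → [0,1,2]
  row2 -= -1·row0 → [0,0,1]
  row2 -= 0·row1 → [0,0,1]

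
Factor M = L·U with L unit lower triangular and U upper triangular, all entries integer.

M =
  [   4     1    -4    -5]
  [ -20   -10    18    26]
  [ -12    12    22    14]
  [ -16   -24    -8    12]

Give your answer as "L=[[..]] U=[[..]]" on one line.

  r1 -= -5·r0 → [0,-5,-2,1]
  r2 -= -3·r0 → [0,15,10,-1]
  r3 -= -4·r0 → [0,-20,-24,-8]
  r2 -= -3·r1 → [0,0,4,2]
  r3 -= 4·r1 → [0,0,-16,-12]
  r3 -= -4·r2 → [0,0,0,-4]

L=[[1,0,0,0],[-5,1,0,0],[-3,-3,1,0],[-4,4,-4,1]] U=[[4,1,-4,-5],[0,-5,-2,1],[0,0,4,2],[0,0,0,-4]]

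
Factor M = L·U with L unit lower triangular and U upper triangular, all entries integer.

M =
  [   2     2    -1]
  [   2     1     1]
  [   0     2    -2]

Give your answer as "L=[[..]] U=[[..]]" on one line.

L=[[1,0,0],[1,1,0],[0,-2,1]] U=[[2,2,-1],[0,-1,2],[0,0,2]]

  R1 -= 1·R0 → [0,-1,2]
  R2 -= 0·R0 → [0,2,-2]
  R2 -= -2·R1 → [0,0,2]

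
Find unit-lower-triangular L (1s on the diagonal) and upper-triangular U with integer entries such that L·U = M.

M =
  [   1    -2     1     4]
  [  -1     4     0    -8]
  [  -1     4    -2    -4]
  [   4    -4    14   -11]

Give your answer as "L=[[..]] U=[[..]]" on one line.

  r1 -= -1·r0 → [0,2,1,-4]
  r2 -= -1·r0 → [0,2,-1,0]
  r3 -= 4·r0 → [0,4,10,-27]
  r2 -= 1·r1 → [0,0,-2,4]
  r3 -= 2·r1 → [0,0,8,-19]
  r3 -= -4·r2 → [0,0,0,-3]

L=[[1,0,0,0],[-1,1,0,0],[-1,1,1,0],[4,2,-4,1]] U=[[1,-2,1,4],[0,2,1,-4],[0,0,-2,4],[0,0,0,-3]]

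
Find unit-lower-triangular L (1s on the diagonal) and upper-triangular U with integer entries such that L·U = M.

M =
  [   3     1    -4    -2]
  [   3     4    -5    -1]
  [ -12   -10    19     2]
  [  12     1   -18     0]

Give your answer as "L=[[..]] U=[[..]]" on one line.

L=[[1,0,0,0],[1,1,0,0],[-4,-2,1,0],[4,-1,-3,1]] U=[[3,1,-4,-2],[0,3,-1,1],[0,0,1,-4],[0,0,0,-3]]

  r1 -= 1·r0 → [0,3,-1,1]
  r2 -= -4·r0 → [0,-6,3,-6]
  r3 -= 4·r0 → [0,-3,-2,8]
  r2 -= -2·r1 → [0,0,1,-4]
  r3 -= -1·r1 → [0,0,-3,9]
  r3 -= -3·r2 → [0,0,0,-3]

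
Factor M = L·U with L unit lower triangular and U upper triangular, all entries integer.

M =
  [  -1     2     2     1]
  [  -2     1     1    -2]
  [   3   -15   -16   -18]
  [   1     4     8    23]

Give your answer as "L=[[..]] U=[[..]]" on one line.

L=[[1,0,0,0],[2,1,0,0],[-3,3,1,0],[-1,-2,-4,1]] U=[[-1,2,2,1],[0,-3,-3,-4],[0,0,-1,-3],[0,0,0,4]]

  r1 -= 2·r0 → [0,-3,-3,-4]
  r2 -= -3·r0 → [0,-9,-10,-15]
  r3 -= -1·r0 → [0,6,10,24]
  r2 -= 3·r1 → [0,0,-1,-3]
  r3 -= -2·r1 → [0,0,4,16]
  r3 -= -4·r2 → [0,0,0,4]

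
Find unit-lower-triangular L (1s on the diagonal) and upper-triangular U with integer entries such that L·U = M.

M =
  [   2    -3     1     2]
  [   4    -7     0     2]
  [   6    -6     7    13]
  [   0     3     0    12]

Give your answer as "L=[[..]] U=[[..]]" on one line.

  row1 -= 2·row0 → [0,-1,-2,-2]
  row2 -= 3·row0 → [0,3,4,7]
  row3 -= 0·row0 → [0,3,0,12]
  row2 -= -3·row1 → [0,0,-2,1]
  row3 -= -3·row1 → [0,0,-6,6]
  row3 -= 3·row2 → [0,0,0,3]

L=[[1,0,0,0],[2,1,0,0],[3,-3,1,0],[0,-3,3,1]] U=[[2,-3,1,2],[0,-1,-2,-2],[0,0,-2,1],[0,0,0,3]]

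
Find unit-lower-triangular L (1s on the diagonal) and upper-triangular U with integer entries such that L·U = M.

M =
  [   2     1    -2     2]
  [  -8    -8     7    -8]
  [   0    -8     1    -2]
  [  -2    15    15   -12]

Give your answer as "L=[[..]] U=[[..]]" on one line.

  R1 -= -4·R0 → [0,-4,-1,0]
  R2 -= 0·R0 → [0,-8,1,-2]
  R3 -= -1·R0 → [0,16,13,-10]
  R2 -= 2·R1 → [0,0,3,-2]
  R3 -= -4·R1 → [0,0,9,-10]
  R3 -= 3·R2 → [0,0,0,-4]

L=[[1,0,0,0],[-4,1,0,0],[0,2,1,0],[-1,-4,3,1]] U=[[2,1,-2,2],[0,-4,-1,0],[0,0,3,-2],[0,0,0,-4]]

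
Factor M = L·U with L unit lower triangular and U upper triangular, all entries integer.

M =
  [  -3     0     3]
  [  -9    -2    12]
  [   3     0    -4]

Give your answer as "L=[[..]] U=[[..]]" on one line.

  r1 -= 3·r0 → [0,-2,3]
  r2 -= -1·r0 → [0,0,-1]
  r2 -= 0·r1 → [0,0,-1]

L=[[1,0,0],[3,1,0],[-1,0,1]] U=[[-3,0,3],[0,-2,3],[0,0,-1]]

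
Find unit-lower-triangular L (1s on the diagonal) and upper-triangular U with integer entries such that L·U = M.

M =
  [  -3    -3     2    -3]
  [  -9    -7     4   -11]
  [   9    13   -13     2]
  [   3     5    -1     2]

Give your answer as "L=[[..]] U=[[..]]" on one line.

L=[[1,0,0,0],[3,1,0,0],[-3,2,1,0],[-1,1,-1,1]] U=[[-3,-3,2,-3],[0,2,-2,-2],[0,0,-3,-3],[0,0,0,-2]]

  r1 -= 3·r0 → [0,2,-2,-2]
  r2 -= -3·r0 → [0,4,-7,-7]
  r3 -= -1·r0 → [0,2,1,-1]
  r2 -= 2·r1 → [0,0,-3,-3]
  r3 -= 1·r1 → [0,0,3,1]
  r3 -= -1·r2 → [0,0,0,-2]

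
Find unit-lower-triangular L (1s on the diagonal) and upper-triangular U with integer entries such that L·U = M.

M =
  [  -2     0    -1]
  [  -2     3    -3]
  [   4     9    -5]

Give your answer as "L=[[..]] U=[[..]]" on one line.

L=[[1,0,0],[1,1,0],[-2,3,1]] U=[[-2,0,-1],[0,3,-2],[0,0,-1]]

  row1 -= 1·row0 → [0,3,-2]
  row2 -= -2·row0 → [0,9,-7]
  row2 -= 3·row1 → [0,0,-1]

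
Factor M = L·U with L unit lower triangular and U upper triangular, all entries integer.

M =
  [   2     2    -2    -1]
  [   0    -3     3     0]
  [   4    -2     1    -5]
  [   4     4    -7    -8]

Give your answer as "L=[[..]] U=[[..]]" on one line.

L=[[1,0,0,0],[0,1,0,0],[2,2,1,0],[2,0,3,1]] U=[[2,2,-2,-1],[0,-3,3,0],[0,0,-1,-3],[0,0,0,3]]

  R1 -= 0·R0 → [0,-3,3,0]
  R2 -= 2·R0 → [0,-6,5,-3]
  R3 -= 2·R0 → [0,0,-3,-6]
  R2 -= 2·R1 → [0,0,-1,-3]
  R3 -= 0·R1 → [0,0,-3,-6]
  R3 -= 3·R2 → [0,0,0,3]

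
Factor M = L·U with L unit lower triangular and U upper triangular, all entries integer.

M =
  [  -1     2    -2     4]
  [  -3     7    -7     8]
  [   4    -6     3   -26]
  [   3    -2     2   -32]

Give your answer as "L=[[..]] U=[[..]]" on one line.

L=[[1,0,0,0],[3,1,0,0],[-4,2,1,0],[-3,4,0,1]] U=[[-1,2,-2,4],[0,1,-1,-4],[0,0,-3,-2],[0,0,0,-4]]

  r1 -= 3·r0 → [0,1,-1,-4]
  r2 -= -4·r0 → [0,2,-5,-10]
  r3 -= -3·r0 → [0,4,-4,-20]
  r2 -= 2·r1 → [0,0,-3,-2]
  r3 -= 4·r1 → [0,0,0,-4]
  r3 -= 0·r2 → [0,0,0,-4]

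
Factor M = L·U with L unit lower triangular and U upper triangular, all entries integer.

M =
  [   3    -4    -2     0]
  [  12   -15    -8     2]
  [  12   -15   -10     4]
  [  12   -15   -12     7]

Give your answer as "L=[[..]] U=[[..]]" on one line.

  R1 -= 4·R0 → [0,1,0,2]
  R2 -= 4·R0 → [0,1,-2,4]
  R3 -= 4·R0 → [0,1,-4,7]
  R2 -= 1·R1 → [0,0,-2,2]
  R3 -= 1·R1 → [0,0,-4,5]
  R3 -= 2·R2 → [0,0,0,1]

L=[[1,0,0,0],[4,1,0,0],[4,1,1,0],[4,1,2,1]] U=[[3,-4,-2,0],[0,1,0,2],[0,0,-2,2],[0,0,0,1]]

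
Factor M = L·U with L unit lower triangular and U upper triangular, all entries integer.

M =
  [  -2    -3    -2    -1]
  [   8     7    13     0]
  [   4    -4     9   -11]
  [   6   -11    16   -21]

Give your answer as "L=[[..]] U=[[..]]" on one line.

L=[[1,0,0,0],[-4,1,0,0],[-2,2,1,0],[-3,4,2,1]] U=[[-2,-3,-2,-1],[0,-5,5,-4],[0,0,-5,-5],[0,0,0,2]]

  R1 -= -4·R0 → [0,-5,5,-4]
  R2 -= -2·R0 → [0,-10,5,-13]
  R3 -= -3·R0 → [0,-20,10,-24]
  R2 -= 2·R1 → [0,0,-5,-5]
  R3 -= 4·R1 → [0,0,-10,-8]
  R3 -= 2·R2 → [0,0,0,2]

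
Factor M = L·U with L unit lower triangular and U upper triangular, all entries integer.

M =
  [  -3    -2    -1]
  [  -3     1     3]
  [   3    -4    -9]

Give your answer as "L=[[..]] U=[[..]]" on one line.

  R1 -= 1·R0 → [0,3,4]
  R2 -= -1·R0 → [0,-6,-10]
  R2 -= -2·R1 → [0,0,-2]

L=[[1,0,0],[1,1,0],[-1,-2,1]] U=[[-3,-2,-1],[0,3,4],[0,0,-2]]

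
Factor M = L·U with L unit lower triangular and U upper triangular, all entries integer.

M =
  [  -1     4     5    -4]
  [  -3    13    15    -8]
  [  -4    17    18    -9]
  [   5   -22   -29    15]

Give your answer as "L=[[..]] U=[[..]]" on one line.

  r1 -= 3·r0 → [0,1,0,4]
  r2 -= 4·r0 → [0,1,-2,7]
  r3 -= -5·r0 → [0,-2,-4,-5]
  r2 -= 1·r1 → [0,0,-2,3]
  r3 -= -2·r1 → [0,0,-4,3]
  r3 -= 2·r2 → [0,0,0,-3]

L=[[1,0,0,0],[3,1,0,0],[4,1,1,0],[-5,-2,2,1]] U=[[-1,4,5,-4],[0,1,0,4],[0,0,-2,3],[0,0,0,-3]]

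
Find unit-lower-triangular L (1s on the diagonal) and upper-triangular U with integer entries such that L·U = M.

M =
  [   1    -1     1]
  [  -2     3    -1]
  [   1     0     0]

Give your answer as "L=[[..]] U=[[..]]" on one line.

  r1 -= -2·r0 → [0,1,1]
  r2 -= 1·r0 → [0,1,-1]
  r2 -= 1·r1 → [0,0,-2]

L=[[1,0,0],[-2,1,0],[1,1,1]] U=[[1,-1,1],[0,1,1],[0,0,-2]]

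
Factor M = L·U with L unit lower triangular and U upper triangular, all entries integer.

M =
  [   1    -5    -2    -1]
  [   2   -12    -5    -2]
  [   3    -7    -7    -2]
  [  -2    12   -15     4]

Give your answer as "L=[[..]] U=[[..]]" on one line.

  row1 -= 2·row0 → [0,-2,-1,0]
  row2 -= 3·row0 → [0,8,-1,1]
  row3 -= -2·row0 → [0,2,-19,2]
  row2 -= -4·row1 → [0,0,-5,1]
  row3 -= -1·row1 → [0,0,-20,2]
  row3 -= 4·row2 → [0,0,0,-2]

L=[[1,0,0,0],[2,1,0,0],[3,-4,1,0],[-2,-1,4,1]] U=[[1,-5,-2,-1],[0,-2,-1,0],[0,0,-5,1],[0,0,0,-2]]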